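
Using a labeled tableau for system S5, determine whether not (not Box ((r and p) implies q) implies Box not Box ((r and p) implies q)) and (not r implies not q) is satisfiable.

No, unsatisfiable

1. not (not Box ((r and p) implies q) implies Box not Box ((r and p) implies q)) and (not r implies not q), u
2. not (not Box ((r and p) implies q) implies Box not Box ((r and p) implies q)), u
3. not r implies not q, u
4. not Box ((r and p) implies q), u
5. not Box not Box ((r and p) implies q), u
6. not q, u
7. not ((r and p) implies q), v
8. r and p, v
9. not q, v
10. r, v
11. p, v
12. Box ((r and p) implies q), w
13. (r and p) implies q, u
14. (r and p) implies q, v
15. (r and p) implies q, w
16. not (r and p), u
17. not (r and p), v
18. q, w
19. not p, u
20. not p, v
Accessibility: uRu, uRv, uRw, vRu, vRv, vRw, wRu, wRv, wRw
Branch closes: p and not p both at v.
(One branch shown.) All branches close.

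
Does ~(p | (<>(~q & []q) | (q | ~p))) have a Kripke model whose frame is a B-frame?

Unsatisfiable

1. ~(p | (<>(~q & []q) | (q | ~p))), 0
2. ~p, 0
3. ~(<>(~q & []q) | (q | ~p)), 0
4. ~<>(~q & []q), 0
5. ~(q | ~p), 0
6. ~q, 0
7. p, 0
Accessibility: 0R0
Branch closes: p and ~p both at 0.
(One branch shown.) All branches close.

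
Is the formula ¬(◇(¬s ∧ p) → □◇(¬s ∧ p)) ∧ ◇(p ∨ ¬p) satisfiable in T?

Satisfiable (open branch found)

1. ¬(◇(¬s ∧ p) → □◇(¬s ∧ p)) ∧ ◇(p ∨ ¬p), 0
2. ¬(◇(¬s ∧ p) → □◇(¬s ∧ p)), 0
3. ◇(p ∨ ¬p), 0
4. ◇(¬s ∧ p), 0
5. ¬□◇(¬s ∧ p), 0
6. p ∨ ¬p, 1
7. ¬p, 1
8. ¬s ∧ p, 2
9. ¬s, 2
10. p, 2
11. ¬◇(¬s ∧ p), 3
12. ¬(¬s ∧ p), 3
13. ¬p, 3
Accessibility: 0R0, 0R1, 0R2, 0R3, 1R1, 2R2, 3R3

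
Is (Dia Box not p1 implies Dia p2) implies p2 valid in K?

Not valid

Tableau for the negation not ((Dia Box not p1 implies Dia p2) implies p2):
1. not ((Dia Box not p1 implies Dia p2) implies p2), 0
2. Dia Box not p1 implies Dia p2, 0
3. not p2, 0
4. Dia p2, 0
5. p2, 1
Accessibility: 0R1
The negation has an open branch (countermodel exists).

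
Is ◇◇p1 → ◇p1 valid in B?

Tableau for the negation ¬(◇◇p1 → ◇p1):
1. ¬(◇◇p1 → ◇p1), 0
2. ◇◇p1, 0
3. ¬◇p1, 0
4. ¬p1, 0
5. ◇p1, 1
6. ¬p1, 1
7. p1, 2
Accessibility: 0R0, 0R1, 1R0, 1R1, 1R2, 2R1, 2R2
The negation has an open branch (countermodel exists).

No, not valid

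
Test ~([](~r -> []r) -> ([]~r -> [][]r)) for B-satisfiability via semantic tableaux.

1. ~([](~r -> []r) -> ([]~r -> [][]r)), w0
2. [](~r -> []r), w0
3. ~([]~r -> [][]r), w0
4. []~r, w0
5. ~[][]r, w0
6. ~r -> []r, w0
7. ~r, w0
8. []r, w0
9. r, w0
Accessibility: w0Rw0
Branch closes: r and ~r both at w0.
All branches of the tableau close; one closing branch shown above.

Unsatisfiable (every branch closes)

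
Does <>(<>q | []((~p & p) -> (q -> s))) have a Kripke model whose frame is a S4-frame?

Satisfiable (open branch found)

1. <>(<>q | []((~p & p) -> (q -> s))), w0
2. <>q | []((~p & p) -> (q -> s)), w1   [<>-rule on 1: fresh world w1, w0Rw1]
3. []((~p & p) -> (q -> s)), w1   [|-rule on 2 (branches; this branch)]
4. (~p & p) -> (q -> s), w1   [[]-rule on 3 via w1Rw1]
5. q -> s, w1   [->-rule on 4 (branches; this branch)]
6. s, w1   [->-rule on 5 (branches; this branch)]
Accessibility: w0Rw0, w0Rw1, w1Rw1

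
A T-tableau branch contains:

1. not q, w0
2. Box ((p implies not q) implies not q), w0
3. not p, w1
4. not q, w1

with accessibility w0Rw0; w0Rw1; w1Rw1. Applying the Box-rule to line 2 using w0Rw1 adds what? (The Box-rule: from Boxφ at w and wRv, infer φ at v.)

(p implies not q) implies not q, w1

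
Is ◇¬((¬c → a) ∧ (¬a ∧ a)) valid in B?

Tableau for the negation ¬◇¬((¬c → a) ∧ (¬a ∧ a)):
1. ¬◇¬((¬c → a) ∧ (¬a ∧ a)), 0
2. (¬c → a) ∧ (¬a ∧ a), 0   [¬◇-rule on 1 via 0R0]
3. ¬c → a, 0   [∧-rule on 2]
4. ¬a ∧ a, 0   [∧-rule on 2]
5. ¬a, 0   [∧-rule on 4]
6. a, 0   [∧-rule on 4]
Accessibility: 0R0
Branch closes: a and ¬a both at 0.
All branches of the negation close; one closing branch shown above.

Valid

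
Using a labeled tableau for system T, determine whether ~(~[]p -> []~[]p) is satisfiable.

Satisfiable (open branch found)

1. ~(~[]p -> []~[]p), 0
2. ~[]p, 0
3. ~[]~[]p, 0
4. ~p, 1
5. []p, 2
6. p, 2
Accessibility: 0R0, 0R1, 0R2, 1R1, 2R2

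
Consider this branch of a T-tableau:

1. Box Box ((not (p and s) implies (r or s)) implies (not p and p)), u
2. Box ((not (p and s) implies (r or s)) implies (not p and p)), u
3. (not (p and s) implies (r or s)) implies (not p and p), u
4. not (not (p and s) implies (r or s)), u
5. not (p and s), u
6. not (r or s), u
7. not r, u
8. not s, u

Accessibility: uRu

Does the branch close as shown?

No atom appears with both signs at the same world.

No, open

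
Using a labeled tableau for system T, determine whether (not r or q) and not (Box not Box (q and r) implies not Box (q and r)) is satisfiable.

1. (not r or q) and not (Box not Box (q and r) implies not Box (q and r)), u
2. not r or q, u   [and-rule on 1]
3. not (Box not Box (q and r) implies not Box (q and r)), u   [and-rule on 1]
4. Box not Box (q and r), u   [neg-implies-rule on 3]
5. Box (q and r), u   [neg-implies-rule on 3]
6. not Box (q and r), u   [Box-rule on 4 via uRu]
7. q and r, u   [Box-rule on 5 via uRu]
8. q, u   [and-rule on 7]
9. r, u   [and-rule on 7]
10. not (q and r), v   [neg-Box-rule on 6: fresh world v, uRv]
11. not Box (q and r), v   [Box-rule on 4 via uRv]
12. q and r, v   [Box-rule on 5 via uRv]
13. q, v   [and-rule on 12]
14. r, v   [and-rule on 12]
15. not r, v   [neg-and-rule on 10 (branches; this branch)]
Accessibility: uRu, uRv, vRv
Branch closes: r and not r both at v.
(One branch shown.) All branches close.

Unsatisfiable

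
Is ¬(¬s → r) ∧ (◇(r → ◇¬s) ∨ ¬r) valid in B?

No, not valid

Tableau for the negation ¬(¬(¬s → r) ∧ (◇(r → ◇¬s) ∨ ¬r)):
1. ¬(¬(¬s → r) ∧ (◇(r → ◇¬s) ∨ ¬r)), w0
2. ¬(◇(r → ◇¬s) ∨ ¬r), w0   [¬∧-rule on 1 (branches; this branch)]
3. ¬◇(r → ◇¬s), w0   [¬∨-rule on 2]
4. r, w0   [¬∨-rule on 2]
5. ¬(r → ◇¬s), w0   [¬◇-rule on 3 via w0Rw0]
6. ¬◇¬s, w0   [¬→-rule on 5]
7. s, w0   [¬◇-rule on 6 via w0Rw0]
Accessibility: w0Rw0
The negation has an open branch (countermodel exists).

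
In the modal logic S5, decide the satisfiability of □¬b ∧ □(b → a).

Satisfiable (open branch found)

1. □¬b ∧ □(b → a), w0
2. □¬b, w0
3. □(b → a), w0
4. ¬b, w0
5. b → a, w0
6. a, w0
Accessibility: w0Rw0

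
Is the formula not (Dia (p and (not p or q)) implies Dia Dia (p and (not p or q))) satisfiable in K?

Satisfiable (open branch found)

1. not (Dia (p and (not p or q)) implies Dia Dia (p and (not p or q))), 0
2. Dia (p and (not p or q)), 0
3. not Dia Dia (p and (not p or q)), 0
4. p and (not p or q), 1
5. p, 1
6. not p or q, 1
7. not Dia (p and (not p or q)), 1
8. q, 1
Accessibility: 0R1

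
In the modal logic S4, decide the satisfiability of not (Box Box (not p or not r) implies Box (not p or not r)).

Unsatisfiable

1. not (Box Box (not p or not r) implies Box (not p or not r)), 0
2. Box Box (not p or not r), 0   [neg-implies-rule on 1]
3. not Box (not p or not r), 0   [neg-implies-rule on 1]
4. Box (not p or not r), 0   [Box-rule on 2 via 0R0]
5. not p or not r, 0   [Box-rule on 4 via 0R0]
6. not r, 0   [or-rule on 5 (branches; this branch)]
7. not (not p or not r), 1   [neg-Box-rule on 3: fresh world 1, 0R1]
8. p, 1   [neg-or-rule on 7]
9. r, 1   [neg-or-rule on 7]
10. Box (not p or not r), 1   [Box-rule on 2 via 0R1]
11. not p or not r, 1   [Box-rule on 4 via 0R1]
12. not r, 1   [or-rule on 11 (branches; this branch)]
Accessibility: 0R0, 0R1, 1R1
Branch closes: r and not r both at 1.
(One branch shown.) All branches close.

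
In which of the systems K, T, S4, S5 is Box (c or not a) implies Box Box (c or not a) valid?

T-tableau for the negation not (Box (c or not a) implies Box Box (c or not a)):
1. not (Box (c or not a) implies Box Box (c or not a)), w0
2. Box (c or not a), w0
3. not Box Box (c or not a), w0
4. c or not a, w0
5. not a, w0
6. not Box (c or not a), w1
7. c or not a, w1
8. not a, w1
9. not (c or not a), w2
10. not c, w2
11. a, w2
Accessibility: w0Rw0, w0Rw1, w1Rw1, w1Rw2, w2Rw2
Complete open branch: countermodel on a T-frame, so not valid in T, nor in K (the same frame is also a K-frame).
S4-tableau for the negation not (Box (c or not a) implies Box Box (c or not a)):
1. not (Box (c or not a) implies Box Box (c or not a)), w0
2. Box (c or not a), w0
3. not Box Box (c or not a), w0
4. c or not a, w0
5. not a, w0
6. not Box (c or not a), w1
7. c or not a, w1
8. not a, w1
9. not (c or not a), w2
10. not c, w2
11. a, w2
12. c or not a, w2
13. not a, w2
Accessibility: w0Rw0, w0Rw1, w0Rw2, w1Rw1, w1Rw2, w2Rw2
Branch closes: a and not a both at w2.
Every branch closes (one shown): valid in S4, hence also in S5 (every theorem of S4 is a theorem of S5).

S4, S5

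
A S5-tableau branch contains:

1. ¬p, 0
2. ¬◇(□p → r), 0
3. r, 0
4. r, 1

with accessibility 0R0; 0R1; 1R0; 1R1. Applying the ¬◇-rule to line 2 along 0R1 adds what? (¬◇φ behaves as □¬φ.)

¬(□p → r), 1

¬◇φ behaves as □¬φ: propagate the negated body to each accessible world.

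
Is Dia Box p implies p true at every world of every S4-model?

No, not valid

Tableau for the negation not (Dia Box p implies p):
1. not (Dia Box p implies p), u
2. Dia Box p, u   [neg-implies-rule on 1]
3. not p, u   [neg-implies-rule on 1]
4. Box p, v   [Dia-rule on 2: fresh world v, uRv]
5. p, v   [Box-rule on 4 via vRv]
Accessibility: uRu, uRv, vRv
The negation has an open branch (countermodel exists).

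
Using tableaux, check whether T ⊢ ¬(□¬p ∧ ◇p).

Tableau for the negation □¬p ∧ ◇p:
1. □¬p ∧ ◇p, 0
2. □¬p, 0   [∧-rule on 1]
3. ◇p, 0   [∧-rule on 1]
4. ¬p, 0   [□-rule on 2 via 0R0]
5. p, 1   [◇-rule on 3: fresh world 1, 0R1]
6. ¬p, 1   [□-rule on 2 via 0R1]
Accessibility: 0R0, 0R1, 1R1
Branch closes: p and ¬p both at 1.
All branches of the negation close; one closing branch shown above.

Yes, valid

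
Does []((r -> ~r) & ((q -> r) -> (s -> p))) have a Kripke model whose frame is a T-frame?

1. []((r -> ~r) & ((q -> r) -> (s -> p))), u
2. (r -> ~r) & ((q -> r) -> (s -> p)), u   [[]-rule on 1 via uRu]
3. r -> ~r, u   [&-rule on 2]
4. (q -> r) -> (s -> p), u   [&-rule on 2]
5. ~r, u   [->-rule on 3 (branches; this branch)]
6. s -> p, u   [->-rule on 4 (branches; this branch)]
7. p, u   [->-rule on 6 (branches; this branch)]
Accessibility: uRu

Satisfiable (open branch found)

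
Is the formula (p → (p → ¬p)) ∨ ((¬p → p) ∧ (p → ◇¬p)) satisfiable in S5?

1. (p → (p → ¬p)) ∨ ((¬p → p) ∧ (p → ◇¬p)), u
2. (¬p → p) ∧ (p → ◇¬p), u
3. ¬p → p, u
4. p → ◇¬p, u
5. p, u
6. ◇¬p, u
7. ¬p, v
Accessibility: uRu, uRv, vRu, vRv

Yes, satisfiable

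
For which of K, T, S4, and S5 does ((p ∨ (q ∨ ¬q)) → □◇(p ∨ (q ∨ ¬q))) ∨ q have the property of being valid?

T, S4, S5

K-tableau for the negation ¬(((p ∨ (q ∨ ¬q)) → □◇(p ∨ (q ∨ ¬q))) ∨ q):
1. ¬(((p ∨ (q ∨ ¬q)) → □◇(p ∨ (q ∨ ¬q))) ∨ q), w0
2. ¬((p ∨ (q ∨ ¬q)) → □◇(p ∨ (q ∨ ¬q))), w0
3. ¬q, w0
4. p ∨ (q ∨ ¬q), w0
5. ¬□◇(p ∨ (q ∨ ¬q)), w0
6. q ∨ ¬q, w0
7. ¬◇(p ∨ (q ∨ ¬q)), w1
Accessibility: w0Rw1
Complete open branch: countermodel on a K-frame, so not valid in K.
T-tableau for the negation ¬(((p ∨ (q ∨ ¬q)) → □◇(p ∨ (q ∨ ¬q))) ∨ q):
1. ¬(((p ∨ (q ∨ ¬q)) → □◇(p ∨ (q ∨ ¬q))) ∨ q), w0
2. ¬((p ∨ (q ∨ ¬q)) → □◇(p ∨ (q ∨ ¬q))), w0
3. ¬q, w0
4. p ∨ (q ∨ ¬q), w0
5. ¬□◇(p ∨ (q ∨ ¬q)), w0
6. q ∨ ¬q, w0
7. ¬◇(p ∨ (q ∨ ¬q)), w1
8. ¬(p ∨ (q ∨ ¬q)), w1
9. ¬p, w1
10. ¬(q ∨ ¬q), w1
11. ¬q, w1
12. q, w1
Accessibility: w0Rw0, w0Rw1, w1Rw1
Branch closes: q and ¬q both at w1.
Every branch closes (one shown): valid in T, hence also in S4, S5 (every theorem of T is a theorem of S4 and S5).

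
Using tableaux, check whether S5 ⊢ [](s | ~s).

Yes, valid

Tableau for the negation ~[](s | ~s):
1. ~[](s | ~s), 0
2. ~(s | ~s), 1   [~[]-rule on 1: fresh world 1, 0R1]
3. ~s, 1   [~|-rule on 2]
4. s, 1   [~|-rule on 2]
Accessibility: 0R0, 0R1, 1R0, 1R1
Branch closes: s and ~s both at 1.
Every branch of the negation's tableau closes; the branch above is one of them.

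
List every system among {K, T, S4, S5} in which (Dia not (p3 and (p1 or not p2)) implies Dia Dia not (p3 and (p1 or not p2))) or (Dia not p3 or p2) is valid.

T, S4, S5

T-tableau for the negation not ((Dia not (p3 and (p1 or not p2)) implies Dia Dia not (p3 and (p1 or not p2))) or (Dia not p3 or p2)):
1. not ((Dia not (p3 and (p1 or not p2)) implies Dia Dia not (p3 and (p1 or not p2))) or (Dia not p3 or p2)), w0
2. not (Dia not (p3 and (p1 or not p2)) implies Dia Dia not (p3 and (p1 or not p2))), w0
3. not (Dia not p3 or p2), w0
4. Dia not (p3 and (p1 or not p2)), w0
5. not Dia Dia not (p3 and (p1 or not p2)), w0
6. not Dia not p3, w0
7. not p2, w0
8. not Dia not (p3 and (p1 or not p2)), w0
9. p3, w0
10. p3 and (p1 or not p2), w0
11. p1 or not p2, w0
12. not (p3 and (p1 or not p2)), w1
13. not Dia not (p3 and (p1 or not p2)), w1
14. p3, w1
15. p3 and (p1 or not p2), w1
16. p1 or not p2, w1
17. not (p1 or not p2), w1
18. not p1, w1
19. p2, w1
20. not p2, w1
Accessibility: w0Rw0, w0Rw1, w1Rw1
Branch closes: p2 and not p2 both at w1.
Every branch closes (one shown): valid in T, hence also in S4, S5 (every theorem of T is a theorem of S4 and S5).
K-tableau for the negation not ((Dia not (p3 and (p1 or not p2)) implies Dia Dia not (p3 and (p1 or not p2))) or (Dia not p3 or p2)):
1. not ((Dia not (p3 and (p1 or not p2)) implies Dia Dia not (p3 and (p1 or not p2))) or (Dia not p3 or p2)), w0
2. not (Dia not (p3 and (p1 or not p2)) implies Dia Dia not (p3 and (p1 or not p2))), w0
3. not (Dia not p3 or p2), w0
4. Dia not (p3 and (p1 or not p2)), w0
5. not Dia Dia not (p3 and (p1 or not p2)), w0
6. not Dia not p3, w0
7. not p2, w0
8. not (p3 and (p1 or not p2)), w1
9. not Dia not (p3 and (p1 or not p2)), w1
10. p3, w1
11. not (p1 or not p2), w1
12. not p1, w1
13. p2, w1
Accessibility: w0Rw1
Complete open branch: countermodel on a K-frame, so not valid in K.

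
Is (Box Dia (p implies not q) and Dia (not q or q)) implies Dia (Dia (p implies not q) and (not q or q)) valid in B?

Valid in B

Tableau for the negation not ((Box Dia (p implies not q) and Dia (not q or q)) implies Dia (Dia (p implies not q) and (not q or q))):
1. not ((Box Dia (p implies not q) and Dia (not q or q)) implies Dia (Dia (p implies not q) and (not q or q))), w0
2. Box Dia (p implies not q) and Dia (not q or q), w0
3. not Dia (Dia (p implies not q) and (not q or q)), w0
4. Box Dia (p implies not q), w0
5. Dia (not q or q), w0
6. not (Dia (p implies not q) and (not q or q)), w0
7. Dia (p implies not q), w0
8. not Dia (p implies not q), w0
9. not (p implies not q), w0
10. p, w0
11. q, w0
12. not q or q, w1
13. not (Dia (p implies not q) and (not q or q)), w1
14. Dia (p implies not q), w1
15. not (p implies not q), w1
16. p, w1
17. q, w1
18. not Dia (p implies not q), w1
19. p implies not q, w2
20. not (Dia (p implies not q) and (not q or q)), w2
21. Dia (p implies not q), w2
22. not (p implies not q), w2
23. p, w2
24. q, w2
25. not q, w2
Accessibility: w0Rw0, w0Rw1, w0Rw2, w1Rw0, w1Rw1, w2Rw0, w2Rw2
Branch closes: q and not q both at w2.
All branches of the negation close; one closing branch shown above.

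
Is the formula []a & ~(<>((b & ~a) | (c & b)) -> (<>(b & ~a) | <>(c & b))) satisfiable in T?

Unsatisfiable

1. []a & ~(<>((b & ~a) | (c & b)) -> (<>(b & ~a) | <>(c & b))), w0
2. []a, w0
3. ~(<>((b & ~a) | (c & b)) -> (<>(b & ~a) | <>(c & b))), w0
4. <>((b & ~a) | (c & b)), w0
5. ~(<>(b & ~a) | <>(c & b)), w0
6. ~<>(b & ~a), w0
7. ~<>(c & b), w0
8. a, w0
9. ~(b & ~a), w0
10. ~(c & b), w0
11. ~b, w0
12. (b & ~a) | (c & b), w1
13. a, w1
14. ~(b & ~a), w1
15. ~(c & b), w1
16. c & b, w1
17. c, w1
18. b, w1
19. ~b, w1
Accessibility: w0Rw0, w0Rw1, w1Rw1
Branch closes: b and ~b both at w1.
All branches of the tableau close; one closing branch shown above.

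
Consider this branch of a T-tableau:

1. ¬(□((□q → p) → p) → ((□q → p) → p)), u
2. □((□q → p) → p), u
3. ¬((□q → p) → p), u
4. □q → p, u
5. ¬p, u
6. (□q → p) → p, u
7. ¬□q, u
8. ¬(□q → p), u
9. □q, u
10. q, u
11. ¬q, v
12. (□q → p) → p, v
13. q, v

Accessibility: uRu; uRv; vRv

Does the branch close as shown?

Yes, closed

Both q and ¬q appear at v.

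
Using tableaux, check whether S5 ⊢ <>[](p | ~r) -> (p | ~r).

Valid

Tableau for the negation ~(<>[](p | ~r) -> (p | ~r)):
1. ~(<>[](p | ~r) -> (p | ~r)), u
2. <>[](p | ~r), u
3. ~(p | ~r), u
4. ~p, u
5. r, u
6. [](p | ~r), v
7. p | ~r, u
8. p | ~r, v
9. ~r, u
Accessibility: uRu, uRv, vRu, vRv
Branch closes: r and ~r both at u.
Every branch of the negation's tableau closes; the branch above is one of them.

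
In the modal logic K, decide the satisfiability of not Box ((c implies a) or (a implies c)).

1. not Box ((c implies a) or (a implies c)), u
2. not ((c implies a) or (a implies c)), v
3. not (c implies a), v
4. not (a implies c), v
5. c, v
6. not a, v
7. a, v
8. not c, v
Accessibility: uRv
Branch closes: a and not a both at v.
(One branch shown.) All branches close.

Unsatisfiable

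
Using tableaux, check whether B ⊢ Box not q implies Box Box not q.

Tableau for the negation not (Box not q implies Box Box not q):
1. not (Box not q implies Box Box not q), u
2. Box not q, u
3. not Box Box not q, u
4. not q, u
5. not Box not q, v
6. not q, v
7. q, w
Accessibility: uRu, uRv, vRu, vRv, vRw, wRv, wRw
The negation has an open branch (countermodel exists).

Not valid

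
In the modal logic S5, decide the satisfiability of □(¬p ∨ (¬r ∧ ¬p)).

1. □(¬p ∨ (¬r ∧ ¬p)), 0
2. ¬p ∨ (¬r ∧ ¬p), 0
3. ¬r ∧ ¬p, 0
4. ¬r, 0
5. ¬p, 0
Accessibility: 0R0

Satisfiable (open branch found)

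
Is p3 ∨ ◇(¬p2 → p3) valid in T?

Not valid

Tableau for the negation ¬(p3 ∨ ◇(¬p2 → p3)):
1. ¬(p3 ∨ ◇(¬p2 → p3)), w0
2. ¬p3, w0
3. ¬◇(¬p2 → p3), w0
4. ¬(¬p2 → p3), w0
5. ¬p2, w0
Accessibility: w0Rw0
The negation has an open branch (countermodel exists).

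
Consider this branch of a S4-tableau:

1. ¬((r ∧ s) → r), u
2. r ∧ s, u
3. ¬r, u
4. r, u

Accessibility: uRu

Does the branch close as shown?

Both r and ¬r appear at u.

Yes, closed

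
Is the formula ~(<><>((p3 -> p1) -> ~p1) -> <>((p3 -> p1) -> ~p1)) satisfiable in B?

1. ~(<><>((p3 -> p1) -> ~p1) -> <>((p3 -> p1) -> ~p1)), w0
2. <><>((p3 -> p1) -> ~p1), w0
3. ~<>((p3 -> p1) -> ~p1), w0
4. ~((p3 -> p1) -> ~p1), w0
5. p3 -> p1, w0
6. p1, w0
7. <>((p3 -> p1) -> ~p1), w1
8. ~((p3 -> p1) -> ~p1), w1
9. p3 -> p1, w1
10. p1, w1
11. (p3 -> p1) -> ~p1, w2
12. ~p1, w2
Accessibility: w0Rw0, w0Rw1, w1Rw0, w1Rw1, w1Rw2, w2Rw1, w2Rw2

Satisfiable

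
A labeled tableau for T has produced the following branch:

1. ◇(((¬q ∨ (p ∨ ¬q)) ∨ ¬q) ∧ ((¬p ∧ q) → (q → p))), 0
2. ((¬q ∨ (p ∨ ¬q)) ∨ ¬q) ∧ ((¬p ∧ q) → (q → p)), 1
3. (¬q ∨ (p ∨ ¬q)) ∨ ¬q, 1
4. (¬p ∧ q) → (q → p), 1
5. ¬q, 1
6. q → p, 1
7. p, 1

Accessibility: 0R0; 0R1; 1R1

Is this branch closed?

There is no literal clash: for every atom and world, at most one sign appears.

No, open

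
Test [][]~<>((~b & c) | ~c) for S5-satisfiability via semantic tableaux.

1. [][]~<>((~b & c) | ~c), 0
2. []~<>((~b & c) | ~c), 0   [[]-rule on 1 via 0R0]
3. ~<>((~b & c) | ~c), 0   [[]-rule on 2 via 0R0]
4. ~((~b & c) | ~c), 0   [~<>-rule on 3 via 0R0]
5. ~(~b & c), 0   [~|-rule on 4]
6. c, 0   [~|-rule on 4]
7. b, 0   [~&-rule on 5 (branches; this branch)]
Accessibility: 0R0

Satisfiable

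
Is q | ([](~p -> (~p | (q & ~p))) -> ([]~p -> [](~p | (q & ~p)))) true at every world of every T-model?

Yes, valid

Tableau for the negation ~(q | ([](~p -> (~p | (q & ~p))) -> ([]~p -> [](~p | (q & ~p))))):
1. ~(q | ([](~p -> (~p | (q & ~p))) -> ([]~p -> [](~p | (q & ~p))))), u
2. ~q, u
3. ~([](~p -> (~p | (q & ~p))) -> ([]~p -> [](~p | (q & ~p)))), u
4. [](~p -> (~p | (q & ~p))), u
5. ~([]~p -> [](~p | (q & ~p))), u
6. []~p, u
7. ~[](~p | (q & ~p)), u
8. ~p -> (~p | (q & ~p)), u
9. ~p, u
10. ~p | (q & ~p), u
11. ~(~p | (q & ~p)), v
12. p, v
13. ~(q & ~p), v
14. ~p -> (~p | (q & ~p)), v
15. ~p, v
Accessibility: uRu, uRv, vRv
Branch closes: p and ~p both at v.
All branches of the negation close; one closing branch shown above.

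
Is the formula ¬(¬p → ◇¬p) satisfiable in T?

1. ¬(¬p → ◇¬p), u
2. ¬p, u
3. ¬◇¬p, u
4. p, u
Accessibility: uRu
Branch closes: p and ¬p both at u.
(One branch shown.) All branches close.

Unsatisfiable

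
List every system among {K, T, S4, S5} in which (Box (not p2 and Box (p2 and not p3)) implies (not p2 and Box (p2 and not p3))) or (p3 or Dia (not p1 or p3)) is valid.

T, S4, S5

T-tableau for the negation not ((Box (not p2 and Box (p2 and not p3)) implies (not p2 and Box (p2 and not p3))) or (p3 or Dia (not p1 or p3))):
1. not ((Box (not p2 and Box (p2 and not p3)) implies (not p2 and Box (p2 and not p3))) or (p3 or Dia (not p1 or p3))), u
2. not (Box (not p2 and Box (p2 and not p3)) implies (not p2 and Box (p2 and not p3))), u
3. not (p3 or Dia (not p1 or p3)), u
4. Box (not p2 and Box (p2 and not p3)), u
5. not (not p2 and Box (p2 and not p3)), u
6. not p3, u
7. not Dia (not p1 or p3), u
8. not p2 and Box (p2 and not p3), u
9. not p2, u
10. Box (p2 and not p3), u
11. not (not p1 or p3), u
12. p1, u
13. p2 and not p3, u
14. p2, u
Accessibility: uRu
Branch closes: p2 and not p2 both at u.
Every branch closes (one shown): valid in T, hence also in S4, S5 (every theorem of T is a theorem of S4 and S5).
K-tableau for the negation not ((Box (not p2 and Box (p2 and not p3)) implies (not p2 and Box (p2 and not p3))) or (p3 or Dia (not p1 or p3))):
1. not ((Box (not p2 and Box (p2 and not p3)) implies (not p2 and Box (p2 and not p3))) or (p3 or Dia (not p1 or p3))), u
2. not (Box (not p2 and Box (p2 and not p3)) implies (not p2 and Box (p2 and not p3))), u
3. not (p3 or Dia (not p1 or p3)), u
4. Box (not p2 and Box (p2 and not p3)), u
5. not (not p2 and Box (p2 and not p3)), u
6. not p3, u
7. not Dia (not p1 or p3), u
8. not Box (p2 and not p3), u
9. not (p2 and not p3), v
10. not p2 and Box (p2 and not p3), v
11. not p2, v
12. Box (p2 and not p3), v
13. not (not p1 or p3), v
14. p1, v
15. not p3, v
Accessibility: uRv
Complete open branch: countermodel on a K-frame, so not valid in K.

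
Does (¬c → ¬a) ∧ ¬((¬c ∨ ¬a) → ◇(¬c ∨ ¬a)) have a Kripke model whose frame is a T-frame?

1. (¬c → ¬a) ∧ ¬((¬c ∨ ¬a) → ◇(¬c ∨ ¬a)), u
2. ¬c → ¬a, u   [∧-rule on 1]
3. ¬((¬c ∨ ¬a) → ◇(¬c ∨ ¬a)), u   [∧-rule on 1]
4. ¬c ∨ ¬a, u   [¬→-rule on 3]
5. ¬◇(¬c ∨ ¬a), u   [¬→-rule on 3]
6. ¬(¬c ∨ ¬a), u   [¬◇-rule on 5 via uRu]
7. c, u   [¬∨-rule on 6]
8. a, u   [¬∨-rule on 6]
9. ¬a, u   [∨-rule on 4 (branches; this branch)]
Accessibility: uRu
Branch closes: a and ¬a both at u.
All branches of the tableau close; one closing branch shown above.

Unsatisfiable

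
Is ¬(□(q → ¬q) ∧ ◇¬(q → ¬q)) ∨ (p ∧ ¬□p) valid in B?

Yes, valid

Tableau for the negation ¬(¬(□(q → ¬q) ∧ ◇¬(q → ¬q)) ∨ (p ∧ ¬□p)):
1. ¬(¬(□(q → ¬q) ∧ ◇¬(q → ¬q)) ∨ (p ∧ ¬□p)), w0
2. □(q → ¬q) ∧ ◇¬(q → ¬q), w0
3. ¬(p ∧ ¬□p), w0
4. □(q → ¬q), w0
5. ◇¬(q → ¬q), w0
6. q → ¬q, w0
7. □p, w0
8. p, w0
9. ¬q, w0
10. ¬(q → ¬q), w1
11. q, w1
12. q → ¬q, w1
13. p, w1
14. ¬q, w1
Accessibility: w0Rw0, w0Rw1, w1Rw0, w1Rw1
Branch closes: q and ¬q both at w1.
All branches of the negation close; one closing branch shown above.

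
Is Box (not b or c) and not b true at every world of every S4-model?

Tableau for the negation not (Box (not b or c) and not b):
1. not (Box (not b or c) and not b), w0
2. b, w0
Accessibility: w0Rw0
The negation has an open branch (countermodel exists).

Invalid (countermodel exists)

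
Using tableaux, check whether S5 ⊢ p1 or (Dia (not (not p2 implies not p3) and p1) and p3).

Not valid

Tableau for the negation not (p1 or (Dia (not (not p2 implies not p3) and p1) and p3)):
1. not (p1 or (Dia (not (not p2 implies not p3) and p1) and p3)), u
2. not p1, u   [neg-or-rule on 1]
3. not (Dia (not (not p2 implies not p3) and p1) and p3), u   [neg-or-rule on 1]
4. not p3, u   [neg-and-rule on 3 (branches; this branch)]
Accessibility: uRu
The negation has an open branch (countermodel exists).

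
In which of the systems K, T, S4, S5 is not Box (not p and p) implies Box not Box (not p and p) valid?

K-tableau for the negation not (not Box (not p and p) implies Box not Box (not p and p)):
1. not (not Box (not p and p) implies Box not Box (not p and p)), u
2. not Box (not p and p), u   [neg-implies-rule on 1]
3. not Box not Box (not p and p), u   [neg-implies-rule on 1]
4. not (not p and p), v   [neg-Box-rule on 2: fresh world v, uRv]
5. not p, v   [neg-and-rule on 4 (branches; this branch)]
6. Box (not p and p), w   [neg-Box-rule on 3: fresh world w, uRw]
Accessibility: uRv, uRw
Complete open branch: countermodel on a K-frame, so not valid in K.
T-tableau for the negation not (not Box (not p and p) implies Box not Box (not p and p)):
1. not (not Box (not p and p) implies Box not Box (not p and p)), u
2. not Box (not p and p), u   [neg-implies-rule on 1]
3. not Box not Box (not p and p), u   [neg-implies-rule on 1]
4. not (not p and p), v   [neg-Box-rule on 2: fresh world v, uRv]
5. not p, v   [neg-and-rule on 4 (branches; this branch)]
6. Box (not p and p), w   [neg-Box-rule on 3: fresh world w, uRw]
7. not p and p, w   [Box-rule on 6 via wRw]
8. not p, w   [and-rule on 7]
9. p, w   [and-rule on 7]
Accessibility: uRu, uRv, uRw, vRv, wRw
Branch closes: p and not p both at w.
Every branch closes (one shown): valid in T, hence also in S4, S5 (every theorem of T is a theorem of S4 and S5).

T, S4, S5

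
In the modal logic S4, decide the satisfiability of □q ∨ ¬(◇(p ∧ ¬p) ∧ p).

Satisfiable (open branch found)

1. □q ∨ ¬(◇(p ∧ ¬p) ∧ p), 0
2. ¬(◇(p ∧ ¬p) ∧ p), 0   [∨-rule on 1 (branches; this branch)]
3. ¬p, 0   [¬∧-rule on 2 (branches; this branch)]
Accessibility: 0R0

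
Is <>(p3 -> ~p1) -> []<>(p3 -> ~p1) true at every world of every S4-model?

Tableau for the negation ~(<>(p3 -> ~p1) -> []<>(p3 -> ~p1)):
1. ~(<>(p3 -> ~p1) -> []<>(p3 -> ~p1)), 0
2. <>(p3 -> ~p1), 0   [~->-rule on 1]
3. ~[]<>(p3 -> ~p1), 0   [~->-rule on 1]
4. p3 -> ~p1, 1   [<>-rule on 2: fresh world 1, 0R1]
5. ~p1, 1   [->-rule on 4 (branches; this branch)]
6. ~<>(p3 -> ~p1), 2   [~[]-rule on 3: fresh world 2, 0R2]
7. ~(p3 -> ~p1), 2   [~<>-rule on 6 via 2R2]
8. p3, 2   [~->-rule on 7]
9. p1, 2   [~->-rule on 7]
Accessibility: 0R0, 0R1, 0R2, 1R1, 2R2
The negation has an open branch (countermodel exists).

Invalid (countermodel exists)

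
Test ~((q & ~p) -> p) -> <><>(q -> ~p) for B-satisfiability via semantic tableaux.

Yes, satisfiable

1. ~((q & ~p) -> p) -> <><>(q -> ~p), 0
2. <><>(q -> ~p), 0
3. <>(q -> ~p), 1
4. q -> ~p, 2
5. ~p, 2
Accessibility: 0R0, 0R1, 1R0, 1R1, 1R2, 2R1, 2R2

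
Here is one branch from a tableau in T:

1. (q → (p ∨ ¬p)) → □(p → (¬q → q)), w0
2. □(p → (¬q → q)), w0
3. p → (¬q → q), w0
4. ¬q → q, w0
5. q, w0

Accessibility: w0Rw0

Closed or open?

No atom appears with both signs at the same world.

Not closed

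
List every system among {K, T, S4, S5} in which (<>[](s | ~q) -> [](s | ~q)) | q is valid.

S5-tableau for the negation ~((<>[](s | ~q) -> [](s | ~q)) | q):
1. ~((<>[](s | ~q) -> [](s | ~q)) | q), 0
2. ~(<>[](s | ~q) -> [](s | ~q)), 0
3. ~q, 0
4. <>[](s | ~q), 0
5. ~[](s | ~q), 0
6. [](s | ~q), 1
7. s | ~q, 0
8. s | ~q, 1
9. ~q, 1
10. ~(s | ~q), 2
11. ~s, 2
12. q, 2
13. s | ~q, 2
14. ~q, 2
Accessibility: 0R0, 0R1, 0R2, 1R0, 1R1, 1R2, 2R0, 2R1, 2R2
Branch closes: q and ~q both at 2.
Every branch closes (one shown): valid in S5.
S4-tableau for the negation ~((<>[](s | ~q) -> [](s | ~q)) | q):
1. ~((<>[](s | ~q) -> [](s | ~q)) | q), 0
2. ~(<>[](s | ~q) -> [](s | ~q)), 0
3. ~q, 0
4. <>[](s | ~q), 0
5. ~[](s | ~q), 0
6. [](s | ~q), 1
7. s | ~q, 1
8. ~q, 1
9. ~(s | ~q), 2
10. ~s, 2
11. q, 2
Accessibility: 0R0, 0R1, 0R2, 1R1, 2R2
Complete open branch: countermodel on an S4-frame, so not valid in S4, nor in K, T (the same frame is also a K-frame and a T-frame).

S5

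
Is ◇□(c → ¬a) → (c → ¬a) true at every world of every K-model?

Not valid

Tableau for the negation ¬(◇□(c → ¬a) → (c → ¬a)):
1. ¬(◇□(c → ¬a) → (c → ¬a)), 0
2. ◇□(c → ¬a), 0
3. ¬(c → ¬a), 0
4. c, 0
5. a, 0
6. □(c → ¬a), 1
Accessibility: 0R1
The negation has an open branch (countermodel exists).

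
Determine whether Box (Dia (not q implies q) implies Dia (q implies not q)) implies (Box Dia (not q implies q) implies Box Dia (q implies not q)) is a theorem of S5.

Tableau for the negation not (Box (Dia (not q implies q) implies Dia (q implies not q)) implies (Box Dia (not q implies q) implies Box Dia (q implies not q))):
1. not (Box (Dia (not q implies q) implies Dia (q implies not q)) implies (Box Dia (not q implies q) implies Box Dia (q implies not q))), u
2. Box (Dia (not q implies q) implies Dia (q implies not q)), u
3. not (Box Dia (not q implies q) implies Box Dia (q implies not q)), u
4. Box Dia (not q implies q), u
5. not Box Dia (q implies not q), u
6. Dia (not q implies q) implies Dia (q implies not q), u
7. Dia (not q implies q), u
8. Dia (q implies not q), u
9. not Dia (q implies not q), v
10. Dia (not q implies q) implies Dia (q implies not q), v
11. Dia (not q implies q), v
12. not (q implies not q), u
13. q, u
14. not (q implies not q), v
15. q, v
16. Dia (q implies not q), v
17. not q implies q, w
18. Dia (not q implies q) implies Dia (q implies not q), w
19. Dia (not q implies q), w
20. not (q implies not q), w
21. q, w
22. Dia (q implies not q), w
23. q implies not q, x
24. Dia (not q implies q) implies Dia (q implies not q), x
25. Dia (not q implies q), x
26. not (q implies not q), x
27. q, x
28. not q, x
Accessibility: uRu, uRv, uRw, uRx, vRu, vRv, vRw, vRx, wRu, wRv, wRw, wRx, xRu, xRv, xRw, xRx
Branch closes: q and not q both at x.
All branches of the negation close; one closing branch shown above.

Valid in S5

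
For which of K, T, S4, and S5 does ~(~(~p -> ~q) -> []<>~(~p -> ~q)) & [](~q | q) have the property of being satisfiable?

K, T, S4

S5-tableau for the formula:
1. ~(~(~p -> ~q) -> []<>~(~p -> ~q)) & [](~q | q), u
2. ~(~(~p -> ~q) -> []<>~(~p -> ~q)), u
3. [](~q | q), u
4. ~(~p -> ~q), u
5. ~[]<>~(~p -> ~q), u
6. ~p, u
7. q, u
8. ~q | q, u
9. ~<>~(~p -> ~q), v
10. ~q | q, v
11. ~p -> ~q, u
12. ~p -> ~q, v
13. q, v
14. ~q, u
Accessibility: uRu, uRv, vRu, vRv
Branch closes: q and ~q both at u.
Every branch closes (one shown): unsatisfiable in S5.
S4-tableau for the formula:
1. ~(~(~p -> ~q) -> []<>~(~p -> ~q)) & [](~q | q), u
2. ~(~(~p -> ~q) -> []<>~(~p -> ~q)), u
3. [](~q | q), u
4. ~(~p -> ~q), u
5. ~[]<>~(~p -> ~q), u
6. ~p, u
7. q, u
8. ~q | q, u
9. ~<>~(~p -> ~q), v
10. ~q | q, v
11. ~p -> ~q, v
12. q, v
13. p, v
Accessibility: uRu, uRv, vRv
Complete open branch: satisfiable in S4, hence also in K, T (this S4-model is also a K-model and a T-model).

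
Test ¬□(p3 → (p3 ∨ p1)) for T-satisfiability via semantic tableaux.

1. ¬□(p3 → (p3 ∨ p1)), 0
2. ¬(p3 → (p3 ∨ p1)), 1
3. p3, 1
4. ¬(p3 ∨ p1), 1
5. ¬p3, 1
6. ¬p1, 1
Accessibility: 0R0, 0R1, 1R1
Branch closes: p3 and ¬p3 both at 1.
Every branch closes; the branch above is one of them.

Unsatisfiable (every branch closes)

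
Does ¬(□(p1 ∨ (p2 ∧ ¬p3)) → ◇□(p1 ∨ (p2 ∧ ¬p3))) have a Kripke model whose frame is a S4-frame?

1. ¬(□(p1 ∨ (p2 ∧ ¬p3)) → ◇□(p1 ∨ (p2 ∧ ¬p3))), u
2. □(p1 ∨ (p2 ∧ ¬p3)), u
3. ¬◇□(p1 ∨ (p2 ∧ ¬p3)), u
4. p1 ∨ (p2 ∧ ¬p3), u
5. ¬□(p1 ∨ (p2 ∧ ¬p3)), u
6. p2 ∧ ¬p3, u
7. p2, u
8. ¬p3, u
9. ¬(p1 ∨ (p2 ∧ ¬p3)), v
10. ¬p1, v
11. ¬(p2 ∧ ¬p3), v
12. p1 ∨ (p2 ∧ ¬p3), v
13. ¬□(p1 ∨ (p2 ∧ ¬p3)), v
14. p3, v
15. p2 ∧ ¬p3, v
16. p2, v
17. ¬p3, v
Accessibility: uRu, uRv, vRv
Branch closes: p3 and ¬p3 both at v.
(One branch shown.) All branches close.

Unsatisfiable (every branch closes)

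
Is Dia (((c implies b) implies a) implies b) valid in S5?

Invalid (countermodel exists)

Tableau for the negation not Dia (((c implies b) implies a) implies b):
1. not Dia (((c implies b) implies a) implies b), 0
2. not (((c implies b) implies a) implies b), 0
3. (c implies b) implies a, 0
4. not b, 0
5. a, 0
Accessibility: 0R0
The negation has an open branch (countermodel exists).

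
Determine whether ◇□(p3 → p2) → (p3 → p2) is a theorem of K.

Tableau for the negation ¬(◇□(p3 → p2) → (p3 → p2)):
1. ¬(◇□(p3 → p2) → (p3 → p2)), u
2. ◇□(p3 → p2), u
3. ¬(p3 → p2), u
4. p3, u
5. ¬p2, u
6. □(p3 → p2), v
Accessibility: uRv
The negation has an open branch (countermodel exists).

Invalid (countermodel exists)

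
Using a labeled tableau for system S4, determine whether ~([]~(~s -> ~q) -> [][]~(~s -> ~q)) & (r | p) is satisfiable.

1. ~([]~(~s -> ~q) -> [][]~(~s -> ~q)) & (r | p), 0
2. ~([]~(~s -> ~q) -> [][]~(~s -> ~q)), 0   [&-rule on 1]
3. r | p, 0   [&-rule on 1]
4. []~(~s -> ~q), 0   [~->-rule on 2]
5. ~[][]~(~s -> ~q), 0   [~->-rule on 2]
6. ~(~s -> ~q), 0   [[]-rule on 4 via 0R0]
7. ~s, 0   [~->-rule on 6]
8. q, 0   [~->-rule on 6]
9. p, 0   [|-rule on 3 (branches; this branch)]
10. ~[]~(~s -> ~q), 1   [~[]-rule on 5: fresh world 1, 0R1]
11. ~(~s -> ~q), 1   [[]-rule on 4 via 0R1]
12. ~s, 1   [~->-rule on 11]
13. q, 1   [~->-rule on 11]
14. ~s -> ~q, 2   [~[]-rule on 10: fresh world 2, 1R2]
15. ~(~s -> ~q), 2   [[]-rule on 4 via 0R2]
16. ~s, 2   [~->-rule on 15]
17. q, 2   [~->-rule on 15]
18. ~q, 2   [->-rule on 14 (branches; this branch)]
Accessibility: 0R0, 0R1, 0R2, 1R1, 1R2, 2R2
Branch closes: q and ~q both at 2.
(One branch shown.) All branches close.

Unsatisfiable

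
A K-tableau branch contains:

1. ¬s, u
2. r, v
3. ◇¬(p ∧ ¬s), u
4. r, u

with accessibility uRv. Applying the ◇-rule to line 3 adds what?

a fresh world w with uRw, and ¬(p ∧ ¬s) at w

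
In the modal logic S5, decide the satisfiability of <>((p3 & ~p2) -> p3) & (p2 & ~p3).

Yes, satisfiable

1. <>((p3 & ~p2) -> p3) & (p2 & ~p3), u
2. <>((p3 & ~p2) -> p3), u
3. p2 & ~p3, u
4. p2, u
5. ~p3, u
6. (p3 & ~p2) -> p3, v
7. p3, v
Accessibility: uRu, uRv, vRu, vRv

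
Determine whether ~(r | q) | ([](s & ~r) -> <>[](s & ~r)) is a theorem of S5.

Yes, valid

Tableau for the negation ~(~(r | q) | ([](s & ~r) -> <>[](s & ~r))):
1. ~(~(r | q) | ([](s & ~r) -> <>[](s & ~r))), u
2. r | q, u   [~|-rule on 1]
3. ~([](s & ~r) -> <>[](s & ~r)), u   [~|-rule on 1]
4. [](s & ~r), u   [~->-rule on 3]
5. ~<>[](s & ~r), u   [~->-rule on 3]
6. s & ~r, u   [[]-rule on 4 via uRu]
7. s, u   [&-rule on 6]
8. ~r, u   [&-rule on 6]
9. ~[](s & ~r), u   [~<>-rule on 5 via uRu]
10. q, u   [|-rule on 2 (branches; this branch)]
11. ~(s & ~r), v   [~[]-rule on 9: fresh world v, uRv]
12. s & ~r, v   [[]-rule on 4 via uRv]
13. s, v   [&-rule on 12]
14. ~r, v   [&-rule on 12]
15. ~[](s & ~r), v   [~<>-rule on 5 via uRv]
16. r, v   [~&-rule on 11 (branches; this branch)]
Accessibility: uRu, uRv, vRu, vRv
Branch closes: r and ~r both at v.
All branches of the negation close; one closing branch shown above.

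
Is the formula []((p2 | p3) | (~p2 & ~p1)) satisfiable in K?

1. []((p2 | p3) | (~p2 & ~p1)), 0

Satisfiable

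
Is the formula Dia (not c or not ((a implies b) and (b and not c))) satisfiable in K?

Satisfiable

1. Dia (not c or not ((a implies b) and (b and not c))), w0
2. not c or not ((a implies b) and (b and not c)), w1   [Dia-rule on 1: fresh world w1, w0Rw1]
3. not ((a implies b) and (b and not c)), w1   [or-rule on 2 (branches; this branch)]
4. not (b and not c), w1   [neg-and-rule on 3 (branches; this branch)]
5. c, w1   [neg-and-rule on 4 (branches; this branch)]
Accessibility: w0Rw1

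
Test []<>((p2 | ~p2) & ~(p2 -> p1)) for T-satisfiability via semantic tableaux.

Yes, satisfiable

1. []<>((p2 | ~p2) & ~(p2 -> p1)), 0
2. <>((p2 | ~p2) & ~(p2 -> p1)), 0
3. (p2 | ~p2) & ~(p2 -> p1), 1
4. p2 | ~p2, 1
5. ~(p2 -> p1), 1
6. p2, 1
7. ~p1, 1
8. <>((p2 | ~p2) & ~(p2 -> p1)), 1
9. (p2 | ~p2) & ~(p2 -> p1), 2
10. p2 | ~p2, 2
11. ~(p2 -> p1), 2
12. p2, 2
13. ~p1, 2
Accessibility: 0R0, 0R1, 1R1, 1R2, 2R2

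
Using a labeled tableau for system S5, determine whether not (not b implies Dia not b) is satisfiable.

1. not (not b implies Dia not b), 0
2. not b, 0
3. not Dia not b, 0
4. b, 0
Accessibility: 0R0
Branch closes: b and not b both at 0.
(One branch shown.) All branches close.

No, unsatisfiable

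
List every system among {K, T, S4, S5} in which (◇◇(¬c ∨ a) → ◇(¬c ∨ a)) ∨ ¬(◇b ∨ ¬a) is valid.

S4, S5

S4-tableau for the negation ¬((◇◇(¬c ∨ a) → ◇(¬c ∨ a)) ∨ ¬(◇b ∨ ¬a)):
1. ¬((◇◇(¬c ∨ a) → ◇(¬c ∨ a)) ∨ ¬(◇b ∨ ¬a)), u
2. ¬(◇◇(¬c ∨ a) → ◇(¬c ∨ a)), u   [¬∨-rule on 1]
3. ◇b ∨ ¬a, u   [¬∨-rule on 1]
4. ◇◇(¬c ∨ a), u   [¬→-rule on 2]
5. ¬◇(¬c ∨ a), u   [¬→-rule on 2]
6. ¬(¬c ∨ a), u   [¬◇-rule on 5 via uRu]
7. c, u   [¬∨-rule on 6]
8. ¬a, u   [¬∨-rule on 6]
9. ◇b, u   [∨-rule on 3 (branches; this branch)]
10. ◇(¬c ∨ a), v   [◇-rule on 4: fresh world v, uRv]
11. ¬(¬c ∨ a), v   [¬◇-rule on 5 via uRv]
12. c, v   [¬∨-rule on 11]
13. ¬a, v   [¬∨-rule on 11]
14. b, w   [◇-rule on 9: fresh world w, uRw]
15. ¬(¬c ∨ a), w   [¬◇-rule on 5 via uRw]
16. c, w   [¬∨-rule on 15]
17. ¬a, w   [¬∨-rule on 15]
18. ¬c ∨ a, x   [◇-rule on 10: fresh world x, vRx]
19. ¬(¬c ∨ a), x   [¬◇-rule on 5 via uRx]
20. c, x   [¬∨-rule on 19]
21. ¬a, x   [¬∨-rule on 19]
22. a, x   [∨-rule on 18 (branches; this branch)]
Accessibility: uRu, uRv, uRw, uRx, vRv, vRx, wRw, xRx
Branch closes: a and ¬a both at x.
Every branch closes (one shown): valid in S4, hence also in S5 (every theorem of S4 is a theorem of S5).
T-tableau for the negation ¬((◇◇(¬c ∨ a) → ◇(¬c ∨ a)) ∨ ¬(◇b ∨ ¬a)):
1. ¬((◇◇(¬c ∨ a) → ◇(¬c ∨ a)) ∨ ¬(◇b ∨ ¬a)), u
2. ¬(◇◇(¬c ∨ a) → ◇(¬c ∨ a)), u   [¬∨-rule on 1]
3. ◇b ∨ ¬a, u   [¬∨-rule on 1]
4. ◇◇(¬c ∨ a), u   [¬→-rule on 2]
5. ¬◇(¬c ∨ a), u   [¬→-rule on 2]
6. ¬(¬c ∨ a), u   [¬◇-rule on 5 via uRu]
7. c, u   [¬∨-rule on 6]
8. ¬a, u   [¬∨-rule on 6]
9. ◇(¬c ∨ a), v   [◇-rule on 4: fresh world v, uRv]
10. ¬(¬c ∨ a), v   [¬◇-rule on 5 via uRv]
11. c, v   [¬∨-rule on 10]
12. ¬a, v   [¬∨-rule on 10]
13. ¬c ∨ a, w   [◇-rule on 9: fresh world w, vRw]
14. a, w   [∨-rule on 13 (branches; this branch)]
Accessibility: uRu, uRv, vRv, vRw, wRw
Complete open branch: countermodel on a T-frame, so not valid in T, nor in K (the same frame is also a K-frame).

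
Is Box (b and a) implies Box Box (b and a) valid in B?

Tableau for the negation not (Box (b and a) implies Box Box (b and a)):
1. not (Box (b and a) implies Box Box (b and a)), u
2. Box (b and a), u   [neg-implies-rule on 1]
3. not Box Box (b and a), u   [neg-implies-rule on 1]
4. b and a, u   [Box-rule on 2 via uRu]
5. b, u   [and-rule on 4]
6. a, u   [and-rule on 4]
7. not Box (b and a), v   [neg-Box-rule on 3: fresh world v, uRv]
8. b and a, v   [Box-rule on 2 via uRv]
9. b, v   [and-rule on 8]
10. a, v   [and-rule on 8]
11. not (b and a), w   [neg-Box-rule on 7: fresh world w, vRw]
12. not a, w   [neg-and-rule on 11 (branches; this branch)]
Accessibility: uRu, uRv, vRu, vRv, vRw, wRv, wRw
The negation has an open branch (countermodel exists).

Not valid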